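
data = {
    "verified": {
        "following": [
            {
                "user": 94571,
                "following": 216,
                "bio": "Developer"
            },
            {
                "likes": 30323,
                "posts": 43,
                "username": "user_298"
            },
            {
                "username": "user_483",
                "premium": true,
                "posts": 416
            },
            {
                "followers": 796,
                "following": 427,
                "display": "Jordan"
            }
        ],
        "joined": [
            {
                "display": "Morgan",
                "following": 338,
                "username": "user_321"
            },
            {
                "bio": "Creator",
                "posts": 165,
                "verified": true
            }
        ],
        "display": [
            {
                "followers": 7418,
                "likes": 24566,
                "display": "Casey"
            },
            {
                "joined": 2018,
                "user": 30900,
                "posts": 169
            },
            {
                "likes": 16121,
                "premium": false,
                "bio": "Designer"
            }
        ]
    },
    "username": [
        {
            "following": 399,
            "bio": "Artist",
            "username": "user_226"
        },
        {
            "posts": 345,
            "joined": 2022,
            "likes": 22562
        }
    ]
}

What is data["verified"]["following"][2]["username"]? "user_483"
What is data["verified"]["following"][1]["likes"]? 30323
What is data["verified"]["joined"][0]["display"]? "Morgan"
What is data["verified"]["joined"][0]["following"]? 338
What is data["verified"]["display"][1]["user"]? 30900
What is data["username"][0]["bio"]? "Artist"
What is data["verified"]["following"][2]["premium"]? True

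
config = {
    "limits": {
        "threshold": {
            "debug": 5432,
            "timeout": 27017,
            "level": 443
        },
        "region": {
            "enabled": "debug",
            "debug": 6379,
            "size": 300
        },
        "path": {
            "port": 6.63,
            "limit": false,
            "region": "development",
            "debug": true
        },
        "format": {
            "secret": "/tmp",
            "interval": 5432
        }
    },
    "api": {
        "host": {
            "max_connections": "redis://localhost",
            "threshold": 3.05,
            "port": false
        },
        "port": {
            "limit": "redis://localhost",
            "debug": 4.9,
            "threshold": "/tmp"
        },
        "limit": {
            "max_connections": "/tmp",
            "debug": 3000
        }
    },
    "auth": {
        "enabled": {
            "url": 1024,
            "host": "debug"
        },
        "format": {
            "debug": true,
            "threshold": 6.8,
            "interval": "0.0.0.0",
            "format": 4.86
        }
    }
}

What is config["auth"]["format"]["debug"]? True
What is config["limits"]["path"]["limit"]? False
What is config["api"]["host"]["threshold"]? 3.05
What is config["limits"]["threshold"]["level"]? 443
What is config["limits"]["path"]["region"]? "development"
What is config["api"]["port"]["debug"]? 4.9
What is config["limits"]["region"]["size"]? 300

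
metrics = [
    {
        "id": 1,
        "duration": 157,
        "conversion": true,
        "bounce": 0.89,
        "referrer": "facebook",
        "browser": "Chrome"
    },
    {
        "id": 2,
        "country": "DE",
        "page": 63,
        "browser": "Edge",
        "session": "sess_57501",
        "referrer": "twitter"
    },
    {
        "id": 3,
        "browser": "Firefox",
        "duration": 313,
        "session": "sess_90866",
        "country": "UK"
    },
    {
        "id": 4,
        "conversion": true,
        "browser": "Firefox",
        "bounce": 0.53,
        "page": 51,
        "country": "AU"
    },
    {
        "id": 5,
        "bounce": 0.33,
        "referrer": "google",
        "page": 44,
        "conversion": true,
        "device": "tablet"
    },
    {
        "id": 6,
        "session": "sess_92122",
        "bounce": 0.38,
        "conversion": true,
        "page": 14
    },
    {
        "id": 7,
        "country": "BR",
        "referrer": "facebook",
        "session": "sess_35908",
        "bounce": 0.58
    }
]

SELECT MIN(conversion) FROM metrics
True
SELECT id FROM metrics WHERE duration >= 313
[3]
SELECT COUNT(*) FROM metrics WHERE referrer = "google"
1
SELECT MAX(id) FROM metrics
7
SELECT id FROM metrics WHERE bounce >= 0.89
[1]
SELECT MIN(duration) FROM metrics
157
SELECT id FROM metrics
[1, 2, 3, 4, 5, 6, 7]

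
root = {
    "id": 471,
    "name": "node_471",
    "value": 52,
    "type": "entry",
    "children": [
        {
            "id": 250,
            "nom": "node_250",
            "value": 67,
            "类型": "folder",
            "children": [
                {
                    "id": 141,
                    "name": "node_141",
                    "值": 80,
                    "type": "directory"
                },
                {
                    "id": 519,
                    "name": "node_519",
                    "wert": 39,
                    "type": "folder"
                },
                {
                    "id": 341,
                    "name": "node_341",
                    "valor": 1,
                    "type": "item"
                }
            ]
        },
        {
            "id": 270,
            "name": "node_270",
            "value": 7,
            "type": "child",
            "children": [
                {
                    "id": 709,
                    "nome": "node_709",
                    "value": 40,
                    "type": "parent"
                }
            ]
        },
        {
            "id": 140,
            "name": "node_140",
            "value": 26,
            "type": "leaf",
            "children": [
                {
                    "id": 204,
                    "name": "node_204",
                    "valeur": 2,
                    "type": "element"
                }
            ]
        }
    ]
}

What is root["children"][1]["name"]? "node_270"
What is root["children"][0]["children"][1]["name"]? "node_519"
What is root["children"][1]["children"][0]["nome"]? "node_709"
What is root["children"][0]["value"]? 67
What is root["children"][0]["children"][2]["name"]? "node_341"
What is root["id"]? 471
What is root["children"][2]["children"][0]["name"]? "node_204"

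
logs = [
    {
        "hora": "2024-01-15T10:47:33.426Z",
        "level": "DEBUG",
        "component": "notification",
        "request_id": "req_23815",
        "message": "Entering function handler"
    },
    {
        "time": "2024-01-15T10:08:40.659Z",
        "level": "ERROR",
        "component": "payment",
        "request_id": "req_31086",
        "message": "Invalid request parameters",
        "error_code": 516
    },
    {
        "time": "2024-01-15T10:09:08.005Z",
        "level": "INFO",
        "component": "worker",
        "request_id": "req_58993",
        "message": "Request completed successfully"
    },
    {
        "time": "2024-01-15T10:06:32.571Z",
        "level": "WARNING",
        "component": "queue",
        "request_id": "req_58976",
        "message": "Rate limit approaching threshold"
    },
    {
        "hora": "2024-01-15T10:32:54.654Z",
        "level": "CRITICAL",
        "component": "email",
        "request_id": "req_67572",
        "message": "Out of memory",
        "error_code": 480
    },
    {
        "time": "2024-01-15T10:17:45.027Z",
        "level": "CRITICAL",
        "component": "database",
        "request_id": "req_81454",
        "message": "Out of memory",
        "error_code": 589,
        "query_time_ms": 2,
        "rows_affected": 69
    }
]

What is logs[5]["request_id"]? "req_81454"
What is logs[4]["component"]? "email"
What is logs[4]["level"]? "CRITICAL"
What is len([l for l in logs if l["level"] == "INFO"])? 1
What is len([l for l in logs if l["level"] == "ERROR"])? 1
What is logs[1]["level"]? "ERROR"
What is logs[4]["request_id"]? "req_67572"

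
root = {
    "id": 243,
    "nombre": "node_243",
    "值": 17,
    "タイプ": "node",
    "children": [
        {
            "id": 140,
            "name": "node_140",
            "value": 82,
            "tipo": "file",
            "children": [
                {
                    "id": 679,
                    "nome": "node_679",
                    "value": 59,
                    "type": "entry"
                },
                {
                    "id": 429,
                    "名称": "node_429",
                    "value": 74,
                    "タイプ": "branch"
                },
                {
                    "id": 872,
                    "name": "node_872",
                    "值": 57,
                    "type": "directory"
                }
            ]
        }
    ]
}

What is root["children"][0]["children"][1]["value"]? 74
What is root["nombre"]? "node_243"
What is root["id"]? 243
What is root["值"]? 17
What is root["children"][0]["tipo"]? "file"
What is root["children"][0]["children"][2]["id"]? 872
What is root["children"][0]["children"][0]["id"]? 679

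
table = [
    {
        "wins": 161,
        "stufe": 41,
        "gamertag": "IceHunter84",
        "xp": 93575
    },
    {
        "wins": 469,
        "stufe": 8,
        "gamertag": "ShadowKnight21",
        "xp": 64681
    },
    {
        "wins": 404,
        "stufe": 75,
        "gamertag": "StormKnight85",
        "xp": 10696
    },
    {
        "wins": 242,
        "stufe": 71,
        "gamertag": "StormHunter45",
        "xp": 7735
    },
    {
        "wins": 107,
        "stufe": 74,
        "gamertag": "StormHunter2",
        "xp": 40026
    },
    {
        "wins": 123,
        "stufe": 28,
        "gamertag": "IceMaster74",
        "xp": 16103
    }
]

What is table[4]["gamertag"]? "StormHunter2"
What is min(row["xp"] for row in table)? 7735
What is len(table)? 6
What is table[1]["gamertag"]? "ShadowKnight21"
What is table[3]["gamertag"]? "StormHunter45"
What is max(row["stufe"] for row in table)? 75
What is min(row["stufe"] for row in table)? 8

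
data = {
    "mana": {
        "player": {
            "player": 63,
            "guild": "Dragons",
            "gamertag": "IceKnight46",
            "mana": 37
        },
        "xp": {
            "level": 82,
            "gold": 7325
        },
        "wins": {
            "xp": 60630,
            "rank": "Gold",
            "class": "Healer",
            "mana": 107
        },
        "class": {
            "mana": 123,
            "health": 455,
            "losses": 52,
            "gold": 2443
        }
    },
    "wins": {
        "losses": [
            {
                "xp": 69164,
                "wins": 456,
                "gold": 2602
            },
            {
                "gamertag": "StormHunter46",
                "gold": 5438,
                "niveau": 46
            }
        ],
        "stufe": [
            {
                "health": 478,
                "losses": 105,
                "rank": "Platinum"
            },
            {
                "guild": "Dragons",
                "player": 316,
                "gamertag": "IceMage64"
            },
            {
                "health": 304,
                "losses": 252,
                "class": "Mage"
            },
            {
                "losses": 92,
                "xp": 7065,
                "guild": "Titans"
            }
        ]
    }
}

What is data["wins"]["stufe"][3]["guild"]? "Titans"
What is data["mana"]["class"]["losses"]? 52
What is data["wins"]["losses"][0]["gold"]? 2602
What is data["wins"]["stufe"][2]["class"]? "Mage"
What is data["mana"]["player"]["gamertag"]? "IceKnight46"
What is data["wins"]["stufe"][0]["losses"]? 105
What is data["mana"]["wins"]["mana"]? 107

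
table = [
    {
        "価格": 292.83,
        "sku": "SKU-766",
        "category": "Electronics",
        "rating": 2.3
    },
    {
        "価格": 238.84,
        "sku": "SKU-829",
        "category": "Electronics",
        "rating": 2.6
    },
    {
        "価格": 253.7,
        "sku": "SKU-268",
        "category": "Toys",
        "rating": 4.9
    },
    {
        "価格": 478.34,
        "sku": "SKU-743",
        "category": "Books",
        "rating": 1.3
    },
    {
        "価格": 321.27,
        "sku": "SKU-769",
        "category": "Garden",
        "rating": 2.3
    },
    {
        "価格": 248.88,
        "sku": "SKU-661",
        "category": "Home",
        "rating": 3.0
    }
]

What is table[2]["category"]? "Toys"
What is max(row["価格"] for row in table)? 478.34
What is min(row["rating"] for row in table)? 1.3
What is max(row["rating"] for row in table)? 4.9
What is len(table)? 6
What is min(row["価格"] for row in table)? 238.84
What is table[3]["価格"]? 478.34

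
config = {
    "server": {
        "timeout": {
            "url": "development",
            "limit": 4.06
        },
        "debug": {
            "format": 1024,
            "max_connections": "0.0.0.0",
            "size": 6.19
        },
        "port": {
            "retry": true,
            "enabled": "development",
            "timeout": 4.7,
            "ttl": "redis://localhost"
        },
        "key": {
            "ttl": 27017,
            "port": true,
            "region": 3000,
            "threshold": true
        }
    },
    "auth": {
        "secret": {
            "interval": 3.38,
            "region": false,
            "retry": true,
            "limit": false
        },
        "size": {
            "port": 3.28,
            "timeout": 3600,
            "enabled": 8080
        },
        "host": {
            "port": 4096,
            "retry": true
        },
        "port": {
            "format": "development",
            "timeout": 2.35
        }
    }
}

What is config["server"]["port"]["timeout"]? 4.7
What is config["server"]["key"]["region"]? 3000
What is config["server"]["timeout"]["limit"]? 4.06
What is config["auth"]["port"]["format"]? "development"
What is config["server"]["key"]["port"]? True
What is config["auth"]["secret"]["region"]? False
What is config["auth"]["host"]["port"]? 4096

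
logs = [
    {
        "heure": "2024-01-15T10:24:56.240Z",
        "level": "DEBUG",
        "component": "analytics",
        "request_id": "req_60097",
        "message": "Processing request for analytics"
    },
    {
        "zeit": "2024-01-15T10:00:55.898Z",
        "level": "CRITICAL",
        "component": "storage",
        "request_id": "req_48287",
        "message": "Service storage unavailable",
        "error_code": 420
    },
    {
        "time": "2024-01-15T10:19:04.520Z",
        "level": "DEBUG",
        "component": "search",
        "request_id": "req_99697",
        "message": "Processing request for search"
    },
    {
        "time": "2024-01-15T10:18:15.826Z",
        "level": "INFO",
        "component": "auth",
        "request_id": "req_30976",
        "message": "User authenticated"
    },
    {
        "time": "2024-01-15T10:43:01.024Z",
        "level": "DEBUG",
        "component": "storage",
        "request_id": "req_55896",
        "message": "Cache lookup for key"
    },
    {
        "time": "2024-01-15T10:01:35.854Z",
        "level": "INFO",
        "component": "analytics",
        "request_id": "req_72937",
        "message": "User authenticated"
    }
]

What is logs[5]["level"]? "INFO"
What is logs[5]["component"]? "analytics"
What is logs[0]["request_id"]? "req_60097"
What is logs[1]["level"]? "CRITICAL"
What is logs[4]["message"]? "Cache lookup for key"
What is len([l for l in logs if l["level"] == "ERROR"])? 0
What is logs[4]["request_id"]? "req_55896"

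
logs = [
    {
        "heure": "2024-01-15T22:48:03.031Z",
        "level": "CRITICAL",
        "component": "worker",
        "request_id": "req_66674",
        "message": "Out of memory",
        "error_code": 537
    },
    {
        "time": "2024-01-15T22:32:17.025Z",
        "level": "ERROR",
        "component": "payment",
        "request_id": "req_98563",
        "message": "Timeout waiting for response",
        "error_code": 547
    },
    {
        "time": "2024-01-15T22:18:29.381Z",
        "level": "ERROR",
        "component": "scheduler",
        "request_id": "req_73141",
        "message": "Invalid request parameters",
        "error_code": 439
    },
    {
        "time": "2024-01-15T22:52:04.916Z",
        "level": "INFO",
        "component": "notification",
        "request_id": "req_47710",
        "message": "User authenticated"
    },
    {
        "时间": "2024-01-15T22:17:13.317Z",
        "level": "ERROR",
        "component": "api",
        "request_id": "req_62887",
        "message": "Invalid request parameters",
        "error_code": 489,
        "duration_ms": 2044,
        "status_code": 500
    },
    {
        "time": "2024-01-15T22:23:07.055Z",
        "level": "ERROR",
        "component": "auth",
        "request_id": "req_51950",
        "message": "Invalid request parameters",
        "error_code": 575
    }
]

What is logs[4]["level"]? "ERROR"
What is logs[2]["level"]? "ERROR"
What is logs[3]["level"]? "INFO"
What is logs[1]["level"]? "ERROR"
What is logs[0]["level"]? "CRITICAL"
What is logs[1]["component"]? "payment"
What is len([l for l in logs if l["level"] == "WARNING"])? 0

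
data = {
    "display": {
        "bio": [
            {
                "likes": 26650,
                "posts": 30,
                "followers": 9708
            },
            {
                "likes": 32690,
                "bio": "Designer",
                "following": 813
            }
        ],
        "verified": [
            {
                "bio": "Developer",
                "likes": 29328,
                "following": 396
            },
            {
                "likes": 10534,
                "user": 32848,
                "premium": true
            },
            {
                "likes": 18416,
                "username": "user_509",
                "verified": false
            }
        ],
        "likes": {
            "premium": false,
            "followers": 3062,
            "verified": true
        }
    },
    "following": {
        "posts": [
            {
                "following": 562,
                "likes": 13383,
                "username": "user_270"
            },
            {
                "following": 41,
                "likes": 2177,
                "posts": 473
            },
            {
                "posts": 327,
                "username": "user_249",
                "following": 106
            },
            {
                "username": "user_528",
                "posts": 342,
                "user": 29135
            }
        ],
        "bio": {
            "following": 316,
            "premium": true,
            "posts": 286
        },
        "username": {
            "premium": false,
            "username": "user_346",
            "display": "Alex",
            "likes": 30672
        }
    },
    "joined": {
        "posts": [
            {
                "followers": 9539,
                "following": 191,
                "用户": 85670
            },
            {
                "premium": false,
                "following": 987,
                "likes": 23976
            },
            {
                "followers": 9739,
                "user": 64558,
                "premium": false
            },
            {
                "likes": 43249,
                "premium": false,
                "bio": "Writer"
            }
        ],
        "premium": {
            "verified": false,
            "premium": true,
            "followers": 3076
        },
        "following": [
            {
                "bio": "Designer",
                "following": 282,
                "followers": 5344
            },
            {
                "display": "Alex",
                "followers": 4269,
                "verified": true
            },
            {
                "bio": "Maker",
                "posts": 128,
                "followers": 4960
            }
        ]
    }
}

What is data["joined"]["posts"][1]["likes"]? 23976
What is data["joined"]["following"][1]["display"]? "Alex"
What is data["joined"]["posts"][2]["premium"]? False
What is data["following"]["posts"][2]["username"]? "user_249"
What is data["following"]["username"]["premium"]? False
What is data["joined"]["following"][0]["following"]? 282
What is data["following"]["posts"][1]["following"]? 41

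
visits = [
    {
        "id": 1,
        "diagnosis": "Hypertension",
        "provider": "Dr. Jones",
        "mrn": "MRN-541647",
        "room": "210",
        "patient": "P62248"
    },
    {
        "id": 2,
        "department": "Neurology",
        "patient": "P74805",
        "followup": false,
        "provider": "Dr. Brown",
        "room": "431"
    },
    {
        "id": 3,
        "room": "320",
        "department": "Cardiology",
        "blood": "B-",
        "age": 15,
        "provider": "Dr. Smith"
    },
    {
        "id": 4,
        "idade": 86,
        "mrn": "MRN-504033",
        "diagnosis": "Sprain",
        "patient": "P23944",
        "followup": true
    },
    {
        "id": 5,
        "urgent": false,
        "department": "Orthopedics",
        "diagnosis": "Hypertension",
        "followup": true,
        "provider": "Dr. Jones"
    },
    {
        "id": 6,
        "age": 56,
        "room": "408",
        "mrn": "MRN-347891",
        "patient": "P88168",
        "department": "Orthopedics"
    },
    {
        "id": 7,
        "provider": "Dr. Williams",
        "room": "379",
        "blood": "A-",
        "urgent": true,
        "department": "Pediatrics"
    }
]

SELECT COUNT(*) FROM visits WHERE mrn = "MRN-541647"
1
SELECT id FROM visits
[1, 2, 3, 4, 5, 6, 7]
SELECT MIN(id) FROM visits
1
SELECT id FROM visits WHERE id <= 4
[1, 2, 3, 4]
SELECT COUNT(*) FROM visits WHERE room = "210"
1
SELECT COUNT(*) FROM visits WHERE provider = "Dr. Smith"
1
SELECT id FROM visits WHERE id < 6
[1, 2, 3, 4, 5]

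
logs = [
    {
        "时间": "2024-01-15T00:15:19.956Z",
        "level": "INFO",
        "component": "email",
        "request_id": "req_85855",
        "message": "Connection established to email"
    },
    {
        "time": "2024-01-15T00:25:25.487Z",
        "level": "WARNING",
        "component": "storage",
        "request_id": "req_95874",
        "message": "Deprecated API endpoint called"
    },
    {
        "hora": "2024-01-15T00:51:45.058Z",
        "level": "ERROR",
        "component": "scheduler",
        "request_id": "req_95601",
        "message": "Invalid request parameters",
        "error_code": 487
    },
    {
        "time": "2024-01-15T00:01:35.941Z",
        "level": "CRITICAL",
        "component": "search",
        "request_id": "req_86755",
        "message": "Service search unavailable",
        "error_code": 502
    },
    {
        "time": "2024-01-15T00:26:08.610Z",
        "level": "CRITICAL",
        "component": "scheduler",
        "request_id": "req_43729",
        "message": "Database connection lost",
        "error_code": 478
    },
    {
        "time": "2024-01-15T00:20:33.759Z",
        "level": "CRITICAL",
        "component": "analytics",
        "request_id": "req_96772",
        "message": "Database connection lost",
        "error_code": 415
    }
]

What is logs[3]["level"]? "CRITICAL"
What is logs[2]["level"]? "ERROR"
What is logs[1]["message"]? "Deprecated API endpoint called"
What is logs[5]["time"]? "2024-01-15T00:20:33.759Z"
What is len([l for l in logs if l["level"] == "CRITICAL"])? 3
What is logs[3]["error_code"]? 502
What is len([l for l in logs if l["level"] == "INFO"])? 1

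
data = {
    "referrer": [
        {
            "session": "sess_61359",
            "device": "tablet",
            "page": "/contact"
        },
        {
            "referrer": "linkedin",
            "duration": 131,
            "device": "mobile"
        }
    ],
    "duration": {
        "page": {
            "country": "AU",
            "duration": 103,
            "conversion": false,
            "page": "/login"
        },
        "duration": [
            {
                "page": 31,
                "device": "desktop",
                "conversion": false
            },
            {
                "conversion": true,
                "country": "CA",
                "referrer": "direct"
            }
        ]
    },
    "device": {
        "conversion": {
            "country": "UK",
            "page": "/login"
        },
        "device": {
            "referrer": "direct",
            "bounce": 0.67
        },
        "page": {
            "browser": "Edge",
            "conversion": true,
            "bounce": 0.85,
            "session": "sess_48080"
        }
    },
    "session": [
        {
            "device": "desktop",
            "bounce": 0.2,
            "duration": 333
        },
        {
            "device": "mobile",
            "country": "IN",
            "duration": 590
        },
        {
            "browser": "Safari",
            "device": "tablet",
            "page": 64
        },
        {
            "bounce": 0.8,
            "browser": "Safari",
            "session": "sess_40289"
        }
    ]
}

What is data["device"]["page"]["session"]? "sess_48080"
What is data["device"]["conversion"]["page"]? "/login"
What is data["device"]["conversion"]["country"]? "UK"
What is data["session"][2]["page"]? 64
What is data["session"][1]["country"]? "IN"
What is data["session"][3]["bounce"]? 0.8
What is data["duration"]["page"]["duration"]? 103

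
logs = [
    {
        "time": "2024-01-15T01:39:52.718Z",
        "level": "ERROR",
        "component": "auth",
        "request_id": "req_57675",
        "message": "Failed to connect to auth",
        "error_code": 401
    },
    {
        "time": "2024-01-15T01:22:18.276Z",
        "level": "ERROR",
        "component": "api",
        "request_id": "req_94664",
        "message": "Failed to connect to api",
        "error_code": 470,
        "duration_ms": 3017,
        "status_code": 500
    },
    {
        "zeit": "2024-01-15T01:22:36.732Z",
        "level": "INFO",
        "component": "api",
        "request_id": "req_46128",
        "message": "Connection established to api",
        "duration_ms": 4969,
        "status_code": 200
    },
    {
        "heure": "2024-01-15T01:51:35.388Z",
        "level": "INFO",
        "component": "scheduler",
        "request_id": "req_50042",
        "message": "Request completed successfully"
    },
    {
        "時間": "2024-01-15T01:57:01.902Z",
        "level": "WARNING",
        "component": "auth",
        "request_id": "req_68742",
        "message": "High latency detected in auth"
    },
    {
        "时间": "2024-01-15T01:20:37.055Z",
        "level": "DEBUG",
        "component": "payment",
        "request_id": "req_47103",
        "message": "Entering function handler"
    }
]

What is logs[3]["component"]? "scheduler"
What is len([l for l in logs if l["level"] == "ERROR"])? 2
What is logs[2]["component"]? "api"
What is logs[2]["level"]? "INFO"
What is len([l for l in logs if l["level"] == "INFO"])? 2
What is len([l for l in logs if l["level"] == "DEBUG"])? 1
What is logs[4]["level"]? "WARNING"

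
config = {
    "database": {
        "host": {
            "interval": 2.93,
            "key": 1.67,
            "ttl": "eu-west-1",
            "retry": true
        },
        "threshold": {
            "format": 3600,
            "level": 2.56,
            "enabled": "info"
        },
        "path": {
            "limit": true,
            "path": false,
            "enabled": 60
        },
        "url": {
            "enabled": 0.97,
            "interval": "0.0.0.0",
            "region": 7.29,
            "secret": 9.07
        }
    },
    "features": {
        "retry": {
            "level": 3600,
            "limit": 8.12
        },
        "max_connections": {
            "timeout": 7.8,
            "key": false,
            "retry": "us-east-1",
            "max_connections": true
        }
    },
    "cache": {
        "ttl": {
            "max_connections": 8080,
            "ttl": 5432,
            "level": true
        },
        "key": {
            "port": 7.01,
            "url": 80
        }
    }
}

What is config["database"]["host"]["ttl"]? "eu-west-1"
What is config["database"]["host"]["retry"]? True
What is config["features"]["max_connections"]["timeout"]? 7.8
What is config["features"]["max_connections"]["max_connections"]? True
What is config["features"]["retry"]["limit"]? 8.12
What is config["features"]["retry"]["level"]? 3600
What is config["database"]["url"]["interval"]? "0.0.0.0"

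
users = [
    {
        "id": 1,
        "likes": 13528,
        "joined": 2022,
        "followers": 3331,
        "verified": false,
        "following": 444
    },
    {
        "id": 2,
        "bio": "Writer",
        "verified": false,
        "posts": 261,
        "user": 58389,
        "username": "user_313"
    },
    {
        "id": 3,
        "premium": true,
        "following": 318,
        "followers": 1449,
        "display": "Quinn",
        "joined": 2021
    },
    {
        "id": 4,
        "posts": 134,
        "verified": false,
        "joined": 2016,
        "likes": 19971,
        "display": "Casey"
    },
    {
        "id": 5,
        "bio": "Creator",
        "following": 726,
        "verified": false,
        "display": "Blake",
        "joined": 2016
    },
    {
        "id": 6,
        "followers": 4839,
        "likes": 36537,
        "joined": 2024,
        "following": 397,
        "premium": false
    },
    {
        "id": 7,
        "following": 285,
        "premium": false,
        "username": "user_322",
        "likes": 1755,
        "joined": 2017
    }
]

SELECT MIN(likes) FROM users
1755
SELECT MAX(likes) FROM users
36537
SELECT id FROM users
[1, 2, 3, 4, 5, 6, 7]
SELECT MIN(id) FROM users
1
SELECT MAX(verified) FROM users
False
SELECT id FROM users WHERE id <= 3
[1, 2, 3]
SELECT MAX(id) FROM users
7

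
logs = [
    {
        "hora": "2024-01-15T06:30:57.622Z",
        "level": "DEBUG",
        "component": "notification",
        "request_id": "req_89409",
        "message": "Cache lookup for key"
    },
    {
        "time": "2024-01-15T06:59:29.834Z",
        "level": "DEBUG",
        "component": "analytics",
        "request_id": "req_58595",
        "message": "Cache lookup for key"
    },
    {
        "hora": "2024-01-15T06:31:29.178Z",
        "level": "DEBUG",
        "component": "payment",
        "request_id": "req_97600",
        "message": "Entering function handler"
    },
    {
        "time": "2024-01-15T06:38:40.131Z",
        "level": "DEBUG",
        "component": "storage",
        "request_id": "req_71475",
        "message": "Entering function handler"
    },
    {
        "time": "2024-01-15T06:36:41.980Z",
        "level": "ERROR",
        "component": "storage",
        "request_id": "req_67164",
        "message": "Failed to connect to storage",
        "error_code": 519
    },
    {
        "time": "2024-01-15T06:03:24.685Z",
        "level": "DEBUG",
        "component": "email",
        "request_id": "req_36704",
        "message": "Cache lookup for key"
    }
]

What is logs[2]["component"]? "payment"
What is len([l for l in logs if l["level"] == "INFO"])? 0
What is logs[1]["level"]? "DEBUG"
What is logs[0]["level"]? "DEBUG"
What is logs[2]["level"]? "DEBUG"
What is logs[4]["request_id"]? "req_67164"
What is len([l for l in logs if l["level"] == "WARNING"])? 0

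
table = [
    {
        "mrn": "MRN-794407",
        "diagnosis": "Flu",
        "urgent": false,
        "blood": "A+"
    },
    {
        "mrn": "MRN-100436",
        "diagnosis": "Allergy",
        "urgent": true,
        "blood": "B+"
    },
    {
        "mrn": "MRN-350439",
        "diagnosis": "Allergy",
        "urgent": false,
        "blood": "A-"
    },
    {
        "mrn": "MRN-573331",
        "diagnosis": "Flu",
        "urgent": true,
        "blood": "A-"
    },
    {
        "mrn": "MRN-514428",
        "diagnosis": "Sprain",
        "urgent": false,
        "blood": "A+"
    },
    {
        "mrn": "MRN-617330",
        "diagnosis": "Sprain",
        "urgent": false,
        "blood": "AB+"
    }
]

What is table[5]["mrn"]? "MRN-617330"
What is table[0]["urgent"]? False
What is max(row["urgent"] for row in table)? True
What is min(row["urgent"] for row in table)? False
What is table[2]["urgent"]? False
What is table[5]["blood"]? "AB+"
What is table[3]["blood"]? "A-"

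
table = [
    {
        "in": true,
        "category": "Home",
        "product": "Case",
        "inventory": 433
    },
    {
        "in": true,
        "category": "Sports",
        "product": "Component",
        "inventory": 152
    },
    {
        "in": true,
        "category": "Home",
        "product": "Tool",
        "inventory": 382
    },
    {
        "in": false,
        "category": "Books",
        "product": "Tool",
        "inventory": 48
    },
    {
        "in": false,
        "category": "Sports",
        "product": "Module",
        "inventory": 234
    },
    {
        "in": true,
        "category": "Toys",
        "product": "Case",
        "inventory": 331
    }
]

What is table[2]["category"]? "Home"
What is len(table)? 6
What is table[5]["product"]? "Case"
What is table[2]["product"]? "Tool"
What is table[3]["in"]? False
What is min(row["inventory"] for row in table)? 48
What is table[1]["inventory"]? 152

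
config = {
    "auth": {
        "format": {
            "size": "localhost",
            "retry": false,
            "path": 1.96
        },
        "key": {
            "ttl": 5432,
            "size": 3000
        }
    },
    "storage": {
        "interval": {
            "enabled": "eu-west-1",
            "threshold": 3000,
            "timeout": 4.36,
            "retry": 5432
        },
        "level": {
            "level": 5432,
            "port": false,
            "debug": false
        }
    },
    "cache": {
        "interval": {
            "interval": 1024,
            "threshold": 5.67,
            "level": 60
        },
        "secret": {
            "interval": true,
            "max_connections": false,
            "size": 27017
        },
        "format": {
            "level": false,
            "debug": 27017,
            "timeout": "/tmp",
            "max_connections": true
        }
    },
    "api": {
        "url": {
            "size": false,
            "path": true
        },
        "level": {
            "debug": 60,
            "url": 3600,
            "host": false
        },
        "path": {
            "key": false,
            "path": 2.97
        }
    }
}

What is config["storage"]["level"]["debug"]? False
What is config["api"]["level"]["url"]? 3600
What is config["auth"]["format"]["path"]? 1.96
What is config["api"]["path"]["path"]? 2.97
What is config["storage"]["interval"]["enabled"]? "eu-west-1"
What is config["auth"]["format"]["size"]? "localhost"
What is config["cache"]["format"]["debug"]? 27017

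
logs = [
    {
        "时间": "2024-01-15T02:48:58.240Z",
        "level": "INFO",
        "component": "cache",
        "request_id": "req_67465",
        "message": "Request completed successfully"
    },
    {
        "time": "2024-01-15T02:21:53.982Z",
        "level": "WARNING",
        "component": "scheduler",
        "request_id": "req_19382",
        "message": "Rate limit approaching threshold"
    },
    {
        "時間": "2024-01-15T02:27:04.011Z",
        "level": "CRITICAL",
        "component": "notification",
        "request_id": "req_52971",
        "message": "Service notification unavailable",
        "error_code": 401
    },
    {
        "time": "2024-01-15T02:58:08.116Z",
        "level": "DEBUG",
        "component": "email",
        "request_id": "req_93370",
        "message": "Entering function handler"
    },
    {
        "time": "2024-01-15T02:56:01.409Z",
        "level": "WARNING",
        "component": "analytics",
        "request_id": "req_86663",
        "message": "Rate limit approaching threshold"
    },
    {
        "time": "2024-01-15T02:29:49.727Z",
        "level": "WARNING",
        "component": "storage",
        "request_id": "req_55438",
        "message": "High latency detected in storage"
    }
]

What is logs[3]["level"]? "DEBUG"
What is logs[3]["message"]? "Entering function handler"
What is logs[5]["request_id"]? "req_55438"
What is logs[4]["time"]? "2024-01-15T02:56:01.409Z"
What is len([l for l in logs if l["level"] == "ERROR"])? 0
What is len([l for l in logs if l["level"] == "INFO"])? 1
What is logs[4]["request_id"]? "req_86663"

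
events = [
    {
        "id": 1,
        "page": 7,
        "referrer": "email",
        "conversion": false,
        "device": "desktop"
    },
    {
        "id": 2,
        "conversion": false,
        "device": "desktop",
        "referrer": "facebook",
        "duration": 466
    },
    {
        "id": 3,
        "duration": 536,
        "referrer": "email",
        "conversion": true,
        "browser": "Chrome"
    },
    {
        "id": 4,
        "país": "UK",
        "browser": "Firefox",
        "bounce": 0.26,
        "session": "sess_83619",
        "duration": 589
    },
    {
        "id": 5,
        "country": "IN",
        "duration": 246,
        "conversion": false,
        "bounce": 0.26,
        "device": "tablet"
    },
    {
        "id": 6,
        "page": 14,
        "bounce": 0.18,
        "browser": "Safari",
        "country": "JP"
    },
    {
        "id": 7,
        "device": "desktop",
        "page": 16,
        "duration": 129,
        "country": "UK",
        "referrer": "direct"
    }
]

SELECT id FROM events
[1, 2, 3, 4, 5, 6, 7]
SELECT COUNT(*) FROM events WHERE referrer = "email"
2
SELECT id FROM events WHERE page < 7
[]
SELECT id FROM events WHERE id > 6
[7]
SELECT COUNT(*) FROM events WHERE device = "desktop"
3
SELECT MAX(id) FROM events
7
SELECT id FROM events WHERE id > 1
[2, 3, 4, 5, 6, 7]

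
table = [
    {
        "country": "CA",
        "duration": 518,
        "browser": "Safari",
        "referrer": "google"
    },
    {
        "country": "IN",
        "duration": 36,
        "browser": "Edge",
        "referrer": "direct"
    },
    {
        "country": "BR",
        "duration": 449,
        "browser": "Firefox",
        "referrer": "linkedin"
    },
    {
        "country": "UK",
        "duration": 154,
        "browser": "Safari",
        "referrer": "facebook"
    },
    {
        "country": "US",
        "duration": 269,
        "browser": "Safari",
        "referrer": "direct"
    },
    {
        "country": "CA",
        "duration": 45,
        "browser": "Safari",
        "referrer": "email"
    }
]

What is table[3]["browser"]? "Safari"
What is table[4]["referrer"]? "direct"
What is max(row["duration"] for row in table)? 518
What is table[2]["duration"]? 449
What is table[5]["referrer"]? "email"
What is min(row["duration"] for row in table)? 36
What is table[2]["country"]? "BR"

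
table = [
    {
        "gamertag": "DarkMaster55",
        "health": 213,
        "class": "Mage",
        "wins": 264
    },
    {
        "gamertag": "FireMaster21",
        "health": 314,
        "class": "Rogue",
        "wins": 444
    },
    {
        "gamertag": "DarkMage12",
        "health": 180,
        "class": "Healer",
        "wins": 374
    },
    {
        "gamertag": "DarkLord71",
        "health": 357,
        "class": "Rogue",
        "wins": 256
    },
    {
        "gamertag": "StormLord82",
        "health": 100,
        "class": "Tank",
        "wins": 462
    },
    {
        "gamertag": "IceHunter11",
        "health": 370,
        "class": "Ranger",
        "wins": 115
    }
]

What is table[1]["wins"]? 444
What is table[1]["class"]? "Rogue"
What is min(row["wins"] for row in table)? 115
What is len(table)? 6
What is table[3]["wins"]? 256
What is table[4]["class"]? "Tank"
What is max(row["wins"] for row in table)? 462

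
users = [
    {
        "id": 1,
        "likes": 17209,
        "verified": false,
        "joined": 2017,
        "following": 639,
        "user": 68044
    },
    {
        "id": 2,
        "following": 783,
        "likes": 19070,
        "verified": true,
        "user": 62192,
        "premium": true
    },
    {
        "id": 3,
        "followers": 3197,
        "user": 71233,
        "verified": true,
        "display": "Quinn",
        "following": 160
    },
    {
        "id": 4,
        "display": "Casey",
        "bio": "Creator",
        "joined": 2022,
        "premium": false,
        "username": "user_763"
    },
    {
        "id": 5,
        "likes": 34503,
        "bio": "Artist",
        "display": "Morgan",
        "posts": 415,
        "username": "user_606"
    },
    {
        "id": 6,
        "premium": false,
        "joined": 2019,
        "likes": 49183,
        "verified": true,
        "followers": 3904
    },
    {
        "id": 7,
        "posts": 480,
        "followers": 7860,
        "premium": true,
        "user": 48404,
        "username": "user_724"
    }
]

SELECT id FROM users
[1, 2, 3, 4, 5, 6, 7]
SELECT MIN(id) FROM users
1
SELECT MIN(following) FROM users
160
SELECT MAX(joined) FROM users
2022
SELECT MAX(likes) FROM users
49183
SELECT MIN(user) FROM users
48404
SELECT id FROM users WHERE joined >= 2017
[1, 4, 6]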